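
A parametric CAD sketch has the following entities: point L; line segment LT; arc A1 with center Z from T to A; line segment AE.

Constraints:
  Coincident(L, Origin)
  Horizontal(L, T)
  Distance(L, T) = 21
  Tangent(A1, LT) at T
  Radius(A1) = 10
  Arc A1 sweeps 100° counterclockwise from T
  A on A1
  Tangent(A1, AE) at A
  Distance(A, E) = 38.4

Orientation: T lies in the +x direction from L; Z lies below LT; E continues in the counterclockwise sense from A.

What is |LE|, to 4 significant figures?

52.66

L is at the origin; LT is horizontal with |LT| = 21.0 and T on the +x side, so T = (21.00, 0.000). Since A1 is tangent to LT there, ZT ⟂ LT, so Z = T + (0, -10) = (21.00, -10.00). On A1, T sits at bearing 90° from Z; a 100° counterclockwise sweep puts A at bearing 190°, so A = Z + 10.0·(cos 190°, sin 190°) = (11.15, -11.74). The tangent condition forces ZA to be normal to AE, so AE runs along (−sin 190°, cos 190°); with |AE| = 38.4, E = (17.82, -49.55). Then |LE| = |E − L| = 52.66.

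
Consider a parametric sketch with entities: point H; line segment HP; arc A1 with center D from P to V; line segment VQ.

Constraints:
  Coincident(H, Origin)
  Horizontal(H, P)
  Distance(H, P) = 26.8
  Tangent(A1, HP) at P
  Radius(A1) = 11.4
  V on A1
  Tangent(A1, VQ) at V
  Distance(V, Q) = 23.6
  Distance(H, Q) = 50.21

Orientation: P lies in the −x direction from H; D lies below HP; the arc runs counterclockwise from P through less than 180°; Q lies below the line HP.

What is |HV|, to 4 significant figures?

40.26

Checks: |DV| = 11.40 ✓; ∠(DV, VQ) = 90.00° ✓; |VQ| = 23.60 ✓; |HQ| = 50.21 ✓.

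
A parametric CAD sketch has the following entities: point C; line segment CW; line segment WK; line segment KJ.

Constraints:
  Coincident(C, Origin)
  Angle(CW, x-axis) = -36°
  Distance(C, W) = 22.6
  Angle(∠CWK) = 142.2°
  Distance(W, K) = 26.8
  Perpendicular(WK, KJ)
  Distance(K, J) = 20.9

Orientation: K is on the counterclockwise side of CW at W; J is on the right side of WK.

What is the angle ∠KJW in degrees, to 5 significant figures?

52.051°

C is at the origin; CW runs at -36.0° with length 22.6, so W = 22.6·(cos -36.0°, sin -36.0°) = (18.284, -13.284). ∠CWK = 142.2°, so WK runs at -36.0° + (180° − 142.2°) = 1.8000° from the x-axis; with |WK| = 26.8, K = W + 26.8·(cos 1.8000°, sin 1.8000°) = (45.071, -12.442). The perpendicularity gives KJ at right angles to WK; with |KJ| = 20.9 on the right of WK, J = K + 20.9·(0.031411, -0.99951) = (45.727, -33.332). Then cos ∠KJW = JK·JW / (|JK||JW|), giving 52.051°.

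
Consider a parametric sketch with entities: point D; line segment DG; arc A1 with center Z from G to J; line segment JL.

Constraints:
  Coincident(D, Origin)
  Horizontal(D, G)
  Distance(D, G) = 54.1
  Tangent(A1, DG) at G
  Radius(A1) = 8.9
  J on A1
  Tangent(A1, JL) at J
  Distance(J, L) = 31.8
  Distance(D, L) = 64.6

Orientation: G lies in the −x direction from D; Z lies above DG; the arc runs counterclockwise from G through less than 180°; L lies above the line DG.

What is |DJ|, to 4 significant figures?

46.38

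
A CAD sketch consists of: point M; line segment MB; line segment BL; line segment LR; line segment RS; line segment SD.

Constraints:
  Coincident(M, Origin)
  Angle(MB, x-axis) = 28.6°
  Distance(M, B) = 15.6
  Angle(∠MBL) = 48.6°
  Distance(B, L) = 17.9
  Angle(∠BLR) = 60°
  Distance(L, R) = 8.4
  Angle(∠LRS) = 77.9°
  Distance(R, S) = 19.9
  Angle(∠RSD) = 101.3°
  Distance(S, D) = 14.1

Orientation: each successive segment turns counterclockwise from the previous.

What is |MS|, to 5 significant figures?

21.101

∠BLR = 60.0° gives LR at -80.000° from the x-axis; with |LR| = 8.4, R = (-1.6653, 5.3174). ∠LRS = 77.9° gives RS at 22.100° from the x-axis; with |RS| = 19.9, S = (16.773, 12.804). Then |MS| = |S − M| = 21.101.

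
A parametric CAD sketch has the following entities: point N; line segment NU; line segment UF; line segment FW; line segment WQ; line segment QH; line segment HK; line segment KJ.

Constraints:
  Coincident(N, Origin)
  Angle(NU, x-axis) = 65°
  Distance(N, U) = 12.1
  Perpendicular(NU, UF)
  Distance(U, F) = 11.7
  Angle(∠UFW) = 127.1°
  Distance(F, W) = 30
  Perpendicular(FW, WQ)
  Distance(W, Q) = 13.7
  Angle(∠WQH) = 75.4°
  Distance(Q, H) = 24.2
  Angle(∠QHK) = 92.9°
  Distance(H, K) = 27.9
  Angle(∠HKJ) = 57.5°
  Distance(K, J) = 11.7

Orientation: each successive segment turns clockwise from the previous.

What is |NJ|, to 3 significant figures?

33.5

∠QHK = 92.9° gives HK at 0.400° from the x-axis; with |HK| = 27.9, K = (37.6, -1.81). ∠HKJ = 57.5° gives KJ at -122° from the x-axis; with |KJ| = 11.7, J = (31.3, -11.7). Then |NJ| = |J − N| = 33.5.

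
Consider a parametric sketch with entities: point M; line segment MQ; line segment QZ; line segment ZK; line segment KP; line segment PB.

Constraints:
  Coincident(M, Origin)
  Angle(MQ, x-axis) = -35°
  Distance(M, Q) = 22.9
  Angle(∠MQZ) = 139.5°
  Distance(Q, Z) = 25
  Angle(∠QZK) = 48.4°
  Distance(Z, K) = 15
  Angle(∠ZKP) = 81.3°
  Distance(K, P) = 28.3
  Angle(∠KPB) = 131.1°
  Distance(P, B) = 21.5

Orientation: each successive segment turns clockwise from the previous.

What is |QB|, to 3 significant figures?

31.8

∠ZKP = 81.3° gives KP at 54.2° from the x-axis; with |KP| = 28.3, P = (28.2, -7.55). ∠KPB = 131.1° gives PB at 5.30° from the x-axis; with |PB| = 21.5, B = (49.6, -5.57). Then |QB| = |B − Q| = 31.8.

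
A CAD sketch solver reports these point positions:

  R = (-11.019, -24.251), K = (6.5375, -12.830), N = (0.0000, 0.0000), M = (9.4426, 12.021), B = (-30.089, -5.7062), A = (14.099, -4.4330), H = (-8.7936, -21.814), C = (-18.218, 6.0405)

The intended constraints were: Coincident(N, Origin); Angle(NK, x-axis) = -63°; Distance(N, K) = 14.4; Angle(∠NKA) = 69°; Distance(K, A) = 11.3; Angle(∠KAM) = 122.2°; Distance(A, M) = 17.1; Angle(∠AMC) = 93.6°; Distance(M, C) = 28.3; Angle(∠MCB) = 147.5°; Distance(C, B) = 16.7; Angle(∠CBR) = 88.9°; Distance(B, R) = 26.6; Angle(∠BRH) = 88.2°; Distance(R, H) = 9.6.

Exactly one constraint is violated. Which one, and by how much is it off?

Distance(R, H) = 9.6 — off by 6.30.

N = (0.00, 0.00) ✓; NK at -63.00° ✓; |NK| = 14.40 ✓; ∠NKA = 69.00° ✓; |KA| = 11.30 ✓; ∠KAM = 122.2° ✓; |AM| = 17.10 ✓; ∠AMC = 93.60° ✓; |MC| = 28.30 ✓; ∠MCB = 147.5° ✓; |CB| = 16.70 ✓; ∠CBR = 88.90° ✓; |BR| = 26.60 ✓; ∠BRH = 88.20° ✓; |RH| = 3.300 ✗.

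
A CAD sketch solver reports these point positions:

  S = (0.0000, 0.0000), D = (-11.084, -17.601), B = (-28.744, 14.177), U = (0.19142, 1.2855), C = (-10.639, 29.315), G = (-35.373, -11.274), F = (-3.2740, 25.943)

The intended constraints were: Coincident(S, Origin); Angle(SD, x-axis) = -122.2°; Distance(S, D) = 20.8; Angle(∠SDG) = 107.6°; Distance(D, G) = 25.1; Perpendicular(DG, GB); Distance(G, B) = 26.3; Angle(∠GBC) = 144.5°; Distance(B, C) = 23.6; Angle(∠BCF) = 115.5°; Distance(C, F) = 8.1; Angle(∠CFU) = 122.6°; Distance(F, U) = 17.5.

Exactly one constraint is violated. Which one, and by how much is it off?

Distance(F, U) = 17.5 — off by 7.40.

S = (0.00, 0.00) ✓; SD at -122.2° ✓; |SD| = 20.80 ✓; ∠SDG = 107.6° ✓; |DG| = 25.10 ✓; ∠(DG, GB) = 90.00° ✓; |GB| = 26.30 ✓; ∠GBC = 144.5° ✓; |BC| = 23.60 ✓; ∠BCF = 115.5° ✓; |CF| = 8.100 ✓; ∠CFU = 122.6° ✓; |FU| = 24.90 ✗.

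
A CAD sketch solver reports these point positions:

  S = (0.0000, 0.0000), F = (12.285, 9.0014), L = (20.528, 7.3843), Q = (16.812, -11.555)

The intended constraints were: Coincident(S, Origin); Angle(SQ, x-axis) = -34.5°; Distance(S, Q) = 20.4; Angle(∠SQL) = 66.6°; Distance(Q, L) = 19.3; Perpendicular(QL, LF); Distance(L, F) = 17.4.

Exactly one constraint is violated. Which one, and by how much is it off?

Distance(L, F) = 17.4 — off by 9.00.

S = (0.00, 0.00) ✓; SQ at -34.50° ✓; |SQ| = 20.40 ✓; ∠SQL = 66.60° ✓; |QL| = 19.30 ✓; ∠(QL, LF) = 90.00° ✓; |LF| = 8.400 ✗.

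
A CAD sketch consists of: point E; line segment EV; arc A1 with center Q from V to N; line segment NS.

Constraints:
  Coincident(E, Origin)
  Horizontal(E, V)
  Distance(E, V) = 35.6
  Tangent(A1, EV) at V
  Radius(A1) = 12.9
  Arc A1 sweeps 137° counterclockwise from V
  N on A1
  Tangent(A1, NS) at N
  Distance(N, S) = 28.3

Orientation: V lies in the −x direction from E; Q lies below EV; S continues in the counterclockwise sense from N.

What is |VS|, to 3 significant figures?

43.3

On A1, V sits at bearing 90° from Q; a 137° counterclockwise sweep puts N at bearing 227°, so N = Q + 12.9·(cos 227°, sin 227°) = (-44.4, -22.3). The tangent condition forces QN to be normal to NS, so NS runs along (−sin 227°, cos 227°); with |NS| = 28.3, S = (-23.7, -41.6). Then |VS| = |S − V| = 43.3.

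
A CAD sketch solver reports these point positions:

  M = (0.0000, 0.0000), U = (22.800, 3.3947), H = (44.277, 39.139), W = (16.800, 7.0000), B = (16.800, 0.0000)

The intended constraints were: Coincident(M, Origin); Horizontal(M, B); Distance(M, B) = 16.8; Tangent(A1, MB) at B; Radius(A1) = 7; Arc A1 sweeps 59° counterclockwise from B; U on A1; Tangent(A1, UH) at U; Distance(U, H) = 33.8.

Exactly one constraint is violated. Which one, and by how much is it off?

Distance(U, H) = 33.8 — off by 7.90.

M = (0.00, 0.00) ✓; M.y = 0.00, B.y = 0.00 ✓; |MB| = 16.80 ✓; ∠(WB, BM) = 90.00° ✓; |WB| = 7.000 ✓; bearing(W→U) − bearing(W→B) = 59.00° ✓; |WU| = 7.000 ✓; ∠(WU, UH) = 90.00° ✓; |UH| = 41.70 ✗.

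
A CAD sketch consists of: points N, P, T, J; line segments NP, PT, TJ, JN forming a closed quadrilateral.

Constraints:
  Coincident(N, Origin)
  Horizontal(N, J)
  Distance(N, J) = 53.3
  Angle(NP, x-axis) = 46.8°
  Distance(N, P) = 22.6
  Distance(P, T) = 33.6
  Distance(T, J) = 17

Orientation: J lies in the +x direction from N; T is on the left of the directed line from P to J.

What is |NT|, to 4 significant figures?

51.76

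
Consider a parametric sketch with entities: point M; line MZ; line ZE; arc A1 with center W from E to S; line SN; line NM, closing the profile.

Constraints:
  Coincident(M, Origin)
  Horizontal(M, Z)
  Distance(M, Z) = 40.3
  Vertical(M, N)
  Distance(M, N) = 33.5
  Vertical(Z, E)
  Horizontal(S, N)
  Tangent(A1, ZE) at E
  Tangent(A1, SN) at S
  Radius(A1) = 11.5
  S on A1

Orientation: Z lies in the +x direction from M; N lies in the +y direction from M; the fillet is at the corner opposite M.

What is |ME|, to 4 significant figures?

45.91

M is at the origin; MZ is horizontal with |MZ| = 40.3 and Z on the +x side, so Z = (40.30, 0.000). M and N share the same x with |MN| = 33.5 and N on the +y side, so N = (0.000, 33.50). The virtual corner opposite M is at (40.30, 33.50). The tangent condition forces WE to be normal to ZE and tangency of A1 to SN means the radius WS is perpendicular to SN, with radius 11.5, so the center W sits 11.5 in from both sides at W = (28.80, 22.00). That places the tangent points at E = (40.30, 22.00) on ZE and S = (28.80, 33.50) on SN. Then |ME| = |E − M| = 45.91.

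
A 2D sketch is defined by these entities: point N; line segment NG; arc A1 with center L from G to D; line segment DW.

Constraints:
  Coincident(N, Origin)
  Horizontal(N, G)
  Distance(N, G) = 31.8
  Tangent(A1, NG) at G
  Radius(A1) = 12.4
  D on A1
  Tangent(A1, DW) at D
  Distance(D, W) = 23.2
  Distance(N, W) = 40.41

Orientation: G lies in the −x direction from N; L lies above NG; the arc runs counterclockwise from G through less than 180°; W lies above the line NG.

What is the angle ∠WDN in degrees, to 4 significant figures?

122.1°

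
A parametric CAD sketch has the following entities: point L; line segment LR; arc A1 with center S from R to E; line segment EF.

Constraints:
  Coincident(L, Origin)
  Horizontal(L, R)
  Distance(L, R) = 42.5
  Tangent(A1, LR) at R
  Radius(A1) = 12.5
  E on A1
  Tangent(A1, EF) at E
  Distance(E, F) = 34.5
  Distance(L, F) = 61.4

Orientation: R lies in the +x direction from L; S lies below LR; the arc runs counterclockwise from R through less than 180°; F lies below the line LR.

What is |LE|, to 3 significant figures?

33.8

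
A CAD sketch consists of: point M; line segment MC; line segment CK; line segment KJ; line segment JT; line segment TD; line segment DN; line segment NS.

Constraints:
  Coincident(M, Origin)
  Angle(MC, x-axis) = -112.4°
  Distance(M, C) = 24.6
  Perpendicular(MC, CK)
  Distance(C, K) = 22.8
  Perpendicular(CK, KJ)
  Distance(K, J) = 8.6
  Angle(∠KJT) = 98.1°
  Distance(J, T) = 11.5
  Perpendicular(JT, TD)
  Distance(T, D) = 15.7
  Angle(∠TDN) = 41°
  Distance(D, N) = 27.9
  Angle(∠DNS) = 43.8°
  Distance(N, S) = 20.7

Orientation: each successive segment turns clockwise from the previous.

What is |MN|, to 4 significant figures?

32.46

M is at the origin; MC runs at -112.4° with length 24.6, so C = (-9.374, -22.74). The perpendicularity gives CK at right angles to MC, so CK runs at 157.6°; with |CK| = 22.8, K = (-30.45, -14.06). CK is perpendicular to KJ, so KJ runs at 67.60°; with |KJ| = 8.6, J = (-27.18, -6.104). ∠KJT = 98.1° gives JT at -14.30° from the x-axis; with |JT| = 11.5, T = (-16.03, -8.945). The perpendicularity gives TD at right angles to JT, so TD runs at -104.3°; with |TD| = 15.7, D = (-19.91, -24.16). ∠TDN = 41.0° gives DN at 116.7° from the x-axis; with |DN| = 27.9, N = (-32.45, 0.7667). Then |MN| = |N − M| = 32.46.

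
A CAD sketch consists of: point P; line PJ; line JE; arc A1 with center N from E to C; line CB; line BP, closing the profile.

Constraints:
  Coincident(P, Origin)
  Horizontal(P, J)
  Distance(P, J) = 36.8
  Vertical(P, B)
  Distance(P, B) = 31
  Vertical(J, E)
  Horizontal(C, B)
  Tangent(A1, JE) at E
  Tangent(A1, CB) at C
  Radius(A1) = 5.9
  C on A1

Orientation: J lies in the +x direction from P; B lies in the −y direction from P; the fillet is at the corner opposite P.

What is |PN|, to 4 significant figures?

39.81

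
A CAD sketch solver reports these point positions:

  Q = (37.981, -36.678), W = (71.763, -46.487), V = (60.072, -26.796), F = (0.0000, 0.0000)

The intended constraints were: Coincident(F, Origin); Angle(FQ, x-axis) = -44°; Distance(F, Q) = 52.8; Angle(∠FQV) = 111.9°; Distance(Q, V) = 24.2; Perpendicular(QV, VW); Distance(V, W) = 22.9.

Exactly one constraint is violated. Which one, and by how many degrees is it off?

Perpendicular(QV, VW) — off by 6.60°.

F = (0.00, 0.00) ✓; FQ at -44.00° ✓; |FQ| = 52.80 ✓; ∠FQV = 111.9° ✓; |QV| = 24.20 ✓; ∠(QV, VW) = 83.40° ✗; |VW| = 22.90 ✓.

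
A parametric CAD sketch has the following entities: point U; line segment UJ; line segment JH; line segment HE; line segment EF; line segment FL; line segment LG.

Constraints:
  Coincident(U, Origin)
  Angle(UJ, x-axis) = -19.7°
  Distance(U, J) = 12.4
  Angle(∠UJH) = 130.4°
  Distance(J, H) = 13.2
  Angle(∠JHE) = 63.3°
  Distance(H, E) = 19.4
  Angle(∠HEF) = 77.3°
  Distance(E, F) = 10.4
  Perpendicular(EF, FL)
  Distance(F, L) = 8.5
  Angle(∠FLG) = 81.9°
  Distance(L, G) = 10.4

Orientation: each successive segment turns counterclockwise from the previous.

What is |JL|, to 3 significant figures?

4.55

U is at the origin; UJ runs at -19.7° with length 12.4, so J = (11.7, -4.18). ∠UJH = 130.4° gives JH at 29.9° from the x-axis; with |JH| = 13.2, H = (23.1, 2.40). ∠JHE = 63.3° gives HE at 147° from the x-axis; with |HE| = 19.4, E = (6.92, 13.1). ∠HEF = 77.3° gives EF at -111° from the x-axis; with |EF| = 10.4, F = (3.25, 3.35). The perpendicularity gives FL at right angles to EF, so FL runs at -20.7°; with |FL| = 8.5, L = (11.2, 0.346). Then |JL| = |L − J| = 4.55.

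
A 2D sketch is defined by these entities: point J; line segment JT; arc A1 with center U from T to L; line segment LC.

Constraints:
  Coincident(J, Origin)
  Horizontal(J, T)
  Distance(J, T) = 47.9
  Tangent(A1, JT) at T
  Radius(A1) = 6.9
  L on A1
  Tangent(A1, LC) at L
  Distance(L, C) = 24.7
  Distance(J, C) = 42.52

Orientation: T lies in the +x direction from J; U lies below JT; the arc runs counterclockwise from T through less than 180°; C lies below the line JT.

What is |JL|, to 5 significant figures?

41.703

Checks: J = (0.00, 0.00) ✓; |UL| = 6.900 ✓; ∠(UL, LC) = 90.00° ✓; |LC| = 24.70 ✓; |JC| = 42.52 ✓.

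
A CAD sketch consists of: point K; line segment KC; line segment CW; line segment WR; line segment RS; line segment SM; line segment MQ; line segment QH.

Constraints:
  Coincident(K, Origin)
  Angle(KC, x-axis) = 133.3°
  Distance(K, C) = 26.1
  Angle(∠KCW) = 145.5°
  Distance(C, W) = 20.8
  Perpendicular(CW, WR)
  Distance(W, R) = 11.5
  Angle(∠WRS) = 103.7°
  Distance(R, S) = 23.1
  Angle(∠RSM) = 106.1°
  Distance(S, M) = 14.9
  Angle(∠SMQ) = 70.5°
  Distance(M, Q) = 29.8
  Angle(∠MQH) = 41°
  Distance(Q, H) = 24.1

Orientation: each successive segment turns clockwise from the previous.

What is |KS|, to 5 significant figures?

19.987

K is at the origin; KC runs at 133.3° with length 26.1, so C = (-17.900, 18.995). ∠KCW = 145.5° gives CW at 98.800° from the x-axis; with |CW| = 20.8, W = (-21.082, 39.550). CW ⟂ WR, so WR runs at 8.8000°; with |WR| = 11.5, R = (-9.7173, 41.309). ∠WRS = 103.7° gives RS at -67.500° from the x-axis; with |RS| = 23.1, S = (-0.87735, 19.968). Then |KS| = |S − K| = 19.987.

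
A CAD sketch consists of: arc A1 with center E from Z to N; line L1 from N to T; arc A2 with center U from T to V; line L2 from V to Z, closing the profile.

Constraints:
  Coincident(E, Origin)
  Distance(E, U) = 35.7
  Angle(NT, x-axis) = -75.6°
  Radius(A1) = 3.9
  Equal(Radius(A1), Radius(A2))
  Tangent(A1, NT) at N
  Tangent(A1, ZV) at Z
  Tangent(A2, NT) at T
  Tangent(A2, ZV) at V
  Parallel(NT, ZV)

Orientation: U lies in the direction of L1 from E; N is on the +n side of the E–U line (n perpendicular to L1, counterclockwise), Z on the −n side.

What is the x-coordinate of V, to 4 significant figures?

5.101

The slot axis is L1's direction at -75.6°, so u = (cos -75.6°, sin -75.6°) = (0.2487, -0.9686) and n = (−sin -75.6°, cos -75.6°) = (0.9686, 0.2487). E is at the origin and U lies 35.7 along u from E, so U = 35.7·u = (8.878, -34.58). Tangency of A1 to both parallel lines with radius 3.9 puts N and Z at E ± 3.9·n: N = (3.777, 0.9699), Z = (-3.777, -0.9699). Equal radii place T and V the same way about U: T = U + 3.9·n = (12.66, -33.61), V = U − 3.9·n = (5.101, -35.55). So V.x = 5.101.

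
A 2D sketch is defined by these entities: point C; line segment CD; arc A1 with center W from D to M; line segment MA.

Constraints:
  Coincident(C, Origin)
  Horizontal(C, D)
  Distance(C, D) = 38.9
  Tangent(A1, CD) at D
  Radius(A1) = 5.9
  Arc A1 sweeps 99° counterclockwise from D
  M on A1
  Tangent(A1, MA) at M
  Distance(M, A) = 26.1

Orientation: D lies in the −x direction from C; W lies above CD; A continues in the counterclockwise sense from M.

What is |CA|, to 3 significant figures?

49.4

C is at the origin; C and D share the same y with |CD| = 38.9 and D on the −x side, so D = (-38.9, 0.00). Since A1 is tangent to CD there, WD ⟂ CD, so W = D + (0, 5.9) = (-38.9, 5.90). On A1, D sits at bearing -90° from W; a 99° counterclockwise sweep puts M at bearing 9°, so M = W + 5.9·(cos 9°, sin 9°) = (-33.1, 6.82). A1 meets MA tangentially, so WM is at right angles to MA, so MA runs along (−sin 9°, cos 9°); with |MA| = 26.1, A = (-37.2, 32.6). Then |CA| = |A − C| = 49.4.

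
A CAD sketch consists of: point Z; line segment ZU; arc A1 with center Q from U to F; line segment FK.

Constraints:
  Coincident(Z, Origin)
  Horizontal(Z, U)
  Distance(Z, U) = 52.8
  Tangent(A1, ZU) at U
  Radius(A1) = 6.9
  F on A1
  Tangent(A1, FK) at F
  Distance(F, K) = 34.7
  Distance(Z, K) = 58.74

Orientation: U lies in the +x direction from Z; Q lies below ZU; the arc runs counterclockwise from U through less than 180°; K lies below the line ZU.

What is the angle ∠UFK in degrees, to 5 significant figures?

137.96°

Z is at the origin; ZU is horizontal with |ZU| = 52.8 and U on the +x side, so U = (52.800, 0.0000). Since A1 is tangent to ZU there, QU ⟂ ZU, so Q = U + (0, -6.9) = (52.800, -6.9000). Since QF ⟂ FK (tangency), |QK| = √(6.9² + 34.7²) = 35.379 regardless of where F sits on A1. So K lies on both circle(Z, 58.74) and circle(Q, 35.379); the below-ZU intersection is K = (42.353, -40.702). F is the foot of the tangent from K: F = (45.937, -6.1873).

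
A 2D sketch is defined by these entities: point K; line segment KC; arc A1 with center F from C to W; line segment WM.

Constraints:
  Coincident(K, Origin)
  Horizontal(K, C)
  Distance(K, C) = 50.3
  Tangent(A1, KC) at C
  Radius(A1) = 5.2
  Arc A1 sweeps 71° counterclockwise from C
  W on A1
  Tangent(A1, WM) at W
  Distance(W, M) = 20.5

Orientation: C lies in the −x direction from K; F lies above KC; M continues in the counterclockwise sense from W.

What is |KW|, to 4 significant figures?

45.52

K is at the origin; K and C share the same y with |KC| = 50.3 and C on the −x side, so C = (-50.30, 0.000). The tangent condition forces FC to be normal to KC, so F = C + (0, 5.2) = (-50.30, 5.200). On A1, C sits at bearing -90° from F; a 71° counterclockwise sweep puts W at bearing -19°, so W = F + 5.2·(cos -19°, sin -19°) = (-45.38, 3.507). Then |KW| = |W − K| = 45.52.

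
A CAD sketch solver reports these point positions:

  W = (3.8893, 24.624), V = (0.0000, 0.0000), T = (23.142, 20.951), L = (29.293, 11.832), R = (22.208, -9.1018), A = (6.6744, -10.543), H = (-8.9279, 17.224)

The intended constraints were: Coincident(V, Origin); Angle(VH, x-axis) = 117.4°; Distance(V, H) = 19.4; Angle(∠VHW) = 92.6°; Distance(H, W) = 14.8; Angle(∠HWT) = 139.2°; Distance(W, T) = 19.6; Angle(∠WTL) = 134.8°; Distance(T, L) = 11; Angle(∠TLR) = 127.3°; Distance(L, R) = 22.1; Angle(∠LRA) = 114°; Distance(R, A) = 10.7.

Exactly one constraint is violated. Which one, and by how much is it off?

Distance(R, A) = 10.7 — off by 4.90.

V = (0.00, 0.00) ✓; VH at 117.4° ✓; |VH| = 19.40 ✓; ∠VHW = 92.60° ✓; |HW| = 14.80 ✓; ∠HWT = 139.2° ✓; |WT| = 19.60 ✓; ∠WTL = 134.8° ✓; |TL| = 11.00 ✓; ∠TLR = 127.3° ✓; |LR| = 22.10 ✓; ∠LRA = 114.0° ✓; |RA| = 15.60 ✗.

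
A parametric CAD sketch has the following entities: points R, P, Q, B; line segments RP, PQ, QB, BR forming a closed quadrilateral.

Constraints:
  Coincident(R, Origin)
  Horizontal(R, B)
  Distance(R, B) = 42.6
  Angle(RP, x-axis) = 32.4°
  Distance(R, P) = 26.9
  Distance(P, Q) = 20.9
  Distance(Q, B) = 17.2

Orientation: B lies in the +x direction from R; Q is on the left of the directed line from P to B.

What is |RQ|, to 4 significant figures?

46.70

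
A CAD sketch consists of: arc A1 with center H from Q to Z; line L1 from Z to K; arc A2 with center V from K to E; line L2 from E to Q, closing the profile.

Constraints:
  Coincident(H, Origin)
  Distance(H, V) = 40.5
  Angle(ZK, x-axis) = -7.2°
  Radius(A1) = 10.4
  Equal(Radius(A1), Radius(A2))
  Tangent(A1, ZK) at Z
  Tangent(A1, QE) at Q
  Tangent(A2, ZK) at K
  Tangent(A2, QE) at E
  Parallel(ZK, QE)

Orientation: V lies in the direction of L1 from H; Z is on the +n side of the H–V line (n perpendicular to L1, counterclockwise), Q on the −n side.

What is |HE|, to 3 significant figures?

41.8

The slot axis is L1's direction at -7.2°, so u = (cos -7.2°, sin -7.2°) = (0.992, -0.125) and n = (−sin -7.2°, cos -7.2°) = (0.125, 0.992). H is at the origin and V lies 40.5 along u from H, so V = 40.5·u = (40.2, -5.08). Tangency of A1 to both parallel lines with radius 10.4 puts Z and Q at H ± 10.4·n: Z = (1.30, 10.3), Q = (-1.30, -10.3). Equal radii place K and E the same way about V: K = V + 10.4·n = (41.5, 5.24), E = V − 10.4·n = (38.9, -15.4). Then |HE| = |E − H| = 41.8.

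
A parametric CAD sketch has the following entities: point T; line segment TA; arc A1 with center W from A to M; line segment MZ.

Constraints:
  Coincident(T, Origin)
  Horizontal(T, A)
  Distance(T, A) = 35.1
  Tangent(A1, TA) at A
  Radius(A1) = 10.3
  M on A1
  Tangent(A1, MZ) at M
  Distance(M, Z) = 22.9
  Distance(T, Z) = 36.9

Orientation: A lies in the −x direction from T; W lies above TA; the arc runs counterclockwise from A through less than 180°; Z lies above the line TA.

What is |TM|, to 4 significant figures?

26.33

Checks: |WM| = 10.30 ✓; ∠(WM, MZ) = 90.00° ✓; |MZ| = 22.90 ✓; |TZ| = 36.90 ✓.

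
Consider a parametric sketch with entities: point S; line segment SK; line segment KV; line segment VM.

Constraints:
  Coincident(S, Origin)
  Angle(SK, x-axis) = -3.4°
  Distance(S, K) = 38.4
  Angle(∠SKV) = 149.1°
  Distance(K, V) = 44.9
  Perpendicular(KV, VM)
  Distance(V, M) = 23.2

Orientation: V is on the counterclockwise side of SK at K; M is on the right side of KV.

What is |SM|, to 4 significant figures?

88.90

∠SKV = 149.1°, so KV runs at -3.4° + (180° − 149.1°) = 27.50° from the x-axis; with |KV| = 44.9, V = K + 44.9·(cos 27.50°, sin 27.50°) = (78.16, 18.46). KV ⟂ VM; with |VM| = 23.2 on the right of KV, M = V + 23.2·(0.4617, -0.8870) = (88.87, -2.124). Then |SM| = |M − S| = 88.90.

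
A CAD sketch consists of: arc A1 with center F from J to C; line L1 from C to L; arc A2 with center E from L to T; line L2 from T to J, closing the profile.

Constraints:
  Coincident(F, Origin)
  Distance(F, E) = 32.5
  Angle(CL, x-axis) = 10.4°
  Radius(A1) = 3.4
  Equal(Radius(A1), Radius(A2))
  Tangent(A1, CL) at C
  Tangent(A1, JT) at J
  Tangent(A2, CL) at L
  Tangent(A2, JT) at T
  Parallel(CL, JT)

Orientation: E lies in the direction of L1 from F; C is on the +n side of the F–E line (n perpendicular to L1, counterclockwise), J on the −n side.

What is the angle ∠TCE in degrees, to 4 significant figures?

5.845°

Tangency of A1 to both parallel lines with radius 3.4 puts C and J at F ± 3.4·n: C = (-0.6138, 3.344), J = (0.6138, -3.344). Equal radii place L and T the same way about E: L = E + 3.4·n = (31.35, 9.211), T = E − 3.4·n = (32.58, 2.523). Then cos ∠TCE = CT·CE / (|CT||CE|), giving 5.845°.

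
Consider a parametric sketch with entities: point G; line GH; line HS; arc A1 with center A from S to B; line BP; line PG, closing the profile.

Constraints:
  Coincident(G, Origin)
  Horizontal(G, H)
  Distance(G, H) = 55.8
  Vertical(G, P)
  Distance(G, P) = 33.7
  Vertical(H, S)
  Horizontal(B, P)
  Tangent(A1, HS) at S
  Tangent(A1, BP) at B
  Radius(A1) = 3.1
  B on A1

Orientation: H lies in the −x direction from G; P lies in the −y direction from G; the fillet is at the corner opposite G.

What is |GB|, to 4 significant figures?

62.55

The virtual corner opposite G is at (-55.80, -33.70). The tangent condition forces AS to be normal to HS and tangency of A1 to BP means the radius AB is perpendicular to BP, with radius 3.1, so the center A sits 3.1 in from both sides at A = (-52.70, -30.60). That places the tangent points at S = (-55.80, -30.60) on HS and B = (-52.70, -33.70) on BP. Then |GB| = |B − G| = 62.55.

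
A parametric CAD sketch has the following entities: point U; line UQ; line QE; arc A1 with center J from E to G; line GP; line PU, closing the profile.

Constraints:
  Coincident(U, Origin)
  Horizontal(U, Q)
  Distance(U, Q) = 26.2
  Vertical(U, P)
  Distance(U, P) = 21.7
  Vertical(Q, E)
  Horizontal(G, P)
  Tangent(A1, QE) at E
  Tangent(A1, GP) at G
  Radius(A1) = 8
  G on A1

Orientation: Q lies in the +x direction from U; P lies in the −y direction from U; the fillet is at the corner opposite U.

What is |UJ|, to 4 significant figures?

22.78

U is at the origin; UQ is horizontal with |UQ| = 26.2 and Q on the +x side, so Q = (26.20, 0.000). U and P share the same x with |UP| = 21.7 and P on the −y side, so P = (0.000, -21.70). The virtual corner opposite U is at (26.20, -21.70). Since A1 is tangent to QE there, JE ⟂ QE and A1 meets GP tangentially, so JG is at right angles to GP, with radius 8.0, so the center J sits 8.0 in from both sides at J = (18.20, -13.70). Then |UJ| = |J − U| = 22.78.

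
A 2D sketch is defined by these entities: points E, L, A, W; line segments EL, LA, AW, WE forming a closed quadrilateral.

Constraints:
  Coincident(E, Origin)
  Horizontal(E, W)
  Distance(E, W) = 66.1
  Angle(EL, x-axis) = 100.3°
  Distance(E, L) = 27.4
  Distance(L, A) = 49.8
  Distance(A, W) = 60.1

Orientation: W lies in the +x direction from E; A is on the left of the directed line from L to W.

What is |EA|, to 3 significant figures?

64.9

E is at the origin; EW is horizontal with |EW| = 66.1 and W in +x, so W = (66.1, 0). EL runs at 100.3° with |EL| = 27.4, so L = (-4.90, 27.0). A is determined by |LA| = 49.8 and |AW| = 60.1 together: it lies at the intersection of circle(L, 49.8) and circle(W, 60.1). With |LW| = 75.9, the foot of the radical line on LW is 30.5 from L and the perpendicular offset is √(49.8² − 30.5²) = 39.4. Taking the left-of-LW solution: A = (37.6, 52.9).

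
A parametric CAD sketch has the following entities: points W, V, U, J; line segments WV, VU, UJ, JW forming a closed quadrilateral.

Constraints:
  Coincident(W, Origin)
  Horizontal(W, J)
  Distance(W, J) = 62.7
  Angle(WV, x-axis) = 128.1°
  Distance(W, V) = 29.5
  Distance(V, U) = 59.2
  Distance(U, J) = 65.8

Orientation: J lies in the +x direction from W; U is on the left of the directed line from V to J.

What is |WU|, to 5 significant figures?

64.737

W is at the origin; WJ is horizontal with |WJ| = 62.7 and J in +x, so J = (62.7, 0). WV runs at 128.1° with |WV| = 29.5, so V = (-18.203, 23.215). U is determined by |VU| = 59.2 and |UJ| = 65.8 together: it lies at the intersection of circle(V, 59.2) and circle(J, 65.8). With |VJ| = 84.167, the foot of the radical line on VJ is 37.183 from V and the perpendicular offset is √(59.2² − 37.183²) = 46.066. Taking the left-of-VJ solution: U = (30.244, 57.238).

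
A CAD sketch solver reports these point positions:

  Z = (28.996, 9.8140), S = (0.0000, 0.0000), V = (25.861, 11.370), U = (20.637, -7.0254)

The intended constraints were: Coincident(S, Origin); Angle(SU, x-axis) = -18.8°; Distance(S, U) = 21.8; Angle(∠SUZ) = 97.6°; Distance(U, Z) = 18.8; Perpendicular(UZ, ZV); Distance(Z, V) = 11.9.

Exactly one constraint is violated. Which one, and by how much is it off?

Distance(Z, V) = 11.9 — off by 8.40.

S = (0.00, 0.00) ✓; SU at -18.80° ✓; |SU| = 21.80 ✓; ∠SUZ = 97.60° ✓; |UZ| = 18.80 ✓; ∠(UZ, ZV) = 90.00° ✓; |ZV| = 3.500 ✗.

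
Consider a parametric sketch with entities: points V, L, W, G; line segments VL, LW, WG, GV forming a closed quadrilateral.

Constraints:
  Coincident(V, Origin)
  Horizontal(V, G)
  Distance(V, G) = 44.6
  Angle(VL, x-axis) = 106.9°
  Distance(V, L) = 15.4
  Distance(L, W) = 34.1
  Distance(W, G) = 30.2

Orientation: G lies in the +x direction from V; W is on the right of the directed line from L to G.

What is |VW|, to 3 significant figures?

20.6

Checks: |LW| = 34.10 ✓; |WG| = 30.20 ✓.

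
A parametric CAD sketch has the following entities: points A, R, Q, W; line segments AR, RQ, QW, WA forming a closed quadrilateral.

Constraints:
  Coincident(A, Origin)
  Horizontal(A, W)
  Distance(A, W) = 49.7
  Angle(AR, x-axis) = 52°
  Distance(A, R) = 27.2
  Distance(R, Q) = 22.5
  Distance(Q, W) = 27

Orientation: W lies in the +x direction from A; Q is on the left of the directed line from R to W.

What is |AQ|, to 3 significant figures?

46.2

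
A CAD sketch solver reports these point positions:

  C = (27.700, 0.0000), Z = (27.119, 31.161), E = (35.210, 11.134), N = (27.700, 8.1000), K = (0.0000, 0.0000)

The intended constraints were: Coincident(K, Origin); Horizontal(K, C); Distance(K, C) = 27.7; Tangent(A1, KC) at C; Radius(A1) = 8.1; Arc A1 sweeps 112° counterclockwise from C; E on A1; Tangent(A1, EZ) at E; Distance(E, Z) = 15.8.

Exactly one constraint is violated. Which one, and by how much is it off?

Distance(E, Z) = 15.8 — off by 5.80.

K = (0.00, 0.00) ✓; K.y = 0.00, C.y = 0.00 ✓; |KC| = 27.70 ✓; ∠(NC, CK) = 90.00° ✓; |NC| = 8.100 ✓; bearing(N→E) − bearing(N→C) = 112.0° ✓; |NE| = 8.100 ✓; ∠(NE, EZ) = 90.00° ✓; |EZ| = 21.60 ✗.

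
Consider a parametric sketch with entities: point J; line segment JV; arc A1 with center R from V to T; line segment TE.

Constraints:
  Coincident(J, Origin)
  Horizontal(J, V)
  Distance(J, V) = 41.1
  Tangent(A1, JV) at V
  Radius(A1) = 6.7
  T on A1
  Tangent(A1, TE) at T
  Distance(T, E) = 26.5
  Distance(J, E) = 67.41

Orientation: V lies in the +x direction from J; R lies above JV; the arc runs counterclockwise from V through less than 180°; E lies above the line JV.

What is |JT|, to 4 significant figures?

46.17

Checks: ∠(RV, VJ) = 90.00° ✓; |RT| = 6.700 ✓; ∠(RT, TE) = 90.00° ✓; |TE| = 26.50 ✓; |JE| = 67.41 ✓.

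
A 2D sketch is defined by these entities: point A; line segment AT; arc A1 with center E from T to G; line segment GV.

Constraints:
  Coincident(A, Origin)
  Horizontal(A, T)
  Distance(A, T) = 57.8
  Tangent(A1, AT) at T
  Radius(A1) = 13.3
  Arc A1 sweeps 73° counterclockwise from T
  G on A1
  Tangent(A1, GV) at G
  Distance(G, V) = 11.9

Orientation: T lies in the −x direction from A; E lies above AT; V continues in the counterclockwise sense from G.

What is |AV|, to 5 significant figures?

46.508

On A1, T sits at bearing -90° from E; a 73° counterclockwise sweep puts G at bearing -17°, so G = E + 13.3·(cos -17°, sin -17°) = (-45.081, 9.4115). The tangent condition forces EG to be normal to GV, so GV runs along (−sin -17°, cos -17°); with |GV| = 11.9, V = (-41.602, 20.791). Then |AV| = |V − A| = 46.508.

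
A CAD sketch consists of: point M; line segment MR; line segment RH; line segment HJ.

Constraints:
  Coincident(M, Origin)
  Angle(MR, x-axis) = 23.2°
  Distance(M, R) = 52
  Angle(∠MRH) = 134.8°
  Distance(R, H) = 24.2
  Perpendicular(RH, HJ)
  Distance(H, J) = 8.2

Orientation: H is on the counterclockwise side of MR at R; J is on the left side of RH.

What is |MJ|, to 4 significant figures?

67.27

M is at the origin; MR runs at 23.2° with length 52.0, so R = 52.0·(cos 23.2°, sin 23.2°) = (47.80, 20.48). ∠MRH = 134.8°, so RH runs at 23.2° + (180° − 134.8°) = 68.40° from the x-axis; with |RH| = 24.2, H = R + 24.2·(cos 68.40°, sin 68.40°) = (56.70, 42.99). RH ⟂ HJ; with |HJ| = 8.2 on the left of RH, J = H + 8.2·(-0.9298, 0.3681) = (49.08, 46.00). Then |MJ| = |J − M| = 67.27.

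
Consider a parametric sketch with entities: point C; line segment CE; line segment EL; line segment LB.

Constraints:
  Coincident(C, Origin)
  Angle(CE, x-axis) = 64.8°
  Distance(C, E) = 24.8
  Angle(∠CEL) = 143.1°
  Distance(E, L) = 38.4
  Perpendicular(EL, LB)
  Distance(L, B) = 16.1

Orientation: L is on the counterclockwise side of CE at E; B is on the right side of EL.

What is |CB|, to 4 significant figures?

65.97

∠CEL = 143.1°, so EL runs at 64.8° + (180° − 143.1°) = 101.7° from the x-axis; with |EL| = 38.4, L = E + 38.4·(cos 101.7°, sin 101.7°) = (2.772, 60.04). EL is perpendicular to LB; with |LB| = 16.1 on the right of EL, B = L + 16.1·(0.9792, 0.2028) = (18.54, 63.31). Then |CB| = |B − C| = 65.97.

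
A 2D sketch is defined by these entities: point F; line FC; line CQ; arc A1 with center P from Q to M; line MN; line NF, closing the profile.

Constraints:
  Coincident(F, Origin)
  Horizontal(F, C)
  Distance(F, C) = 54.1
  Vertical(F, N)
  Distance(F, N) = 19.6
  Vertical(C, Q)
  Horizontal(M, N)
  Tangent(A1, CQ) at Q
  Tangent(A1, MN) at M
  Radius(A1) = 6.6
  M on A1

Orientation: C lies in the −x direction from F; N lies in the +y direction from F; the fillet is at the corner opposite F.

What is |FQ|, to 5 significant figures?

55.640

The virtual corner opposite F is at (-54.100, 19.600). A1 meets CQ tangentially, so PQ is at right angles to CQ and since A1 is tangent to MN there, PM ⟂ MN, with radius 6.6, so the center P sits 6.6 in from both sides at P = (-47.500, 13.000). That places the tangent points at Q = (-54.100, 13.000) on CQ and M = (-47.500, 19.600) on MN. Then |FQ| = |Q − F| = 55.640.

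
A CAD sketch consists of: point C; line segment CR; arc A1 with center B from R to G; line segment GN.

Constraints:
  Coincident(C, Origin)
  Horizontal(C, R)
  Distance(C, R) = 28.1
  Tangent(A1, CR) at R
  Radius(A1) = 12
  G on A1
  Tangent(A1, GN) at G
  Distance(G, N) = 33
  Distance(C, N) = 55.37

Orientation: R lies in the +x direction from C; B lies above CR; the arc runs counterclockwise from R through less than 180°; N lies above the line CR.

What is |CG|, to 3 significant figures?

42.5

C is at the origin; C and R share the same y with |CR| = 28.1 and R on the +x side, so R = (28.1, 0.00). Since A1 is tangent to CR there, BR ⟂ CR, so B = R + (0, 12) = (28.1, 12.0). Since BG ⟂ GN (tangency), |BN| = √(12.0² + 33.0²) = 35.1 regardless of where G sits on A1. So N lies on both circle(C, 55.37) and circle(B, 35.1); the above-CR intersection is N = (29.1, 47.1). G is the foot of the tangent from N: G = (39.5, 15.8).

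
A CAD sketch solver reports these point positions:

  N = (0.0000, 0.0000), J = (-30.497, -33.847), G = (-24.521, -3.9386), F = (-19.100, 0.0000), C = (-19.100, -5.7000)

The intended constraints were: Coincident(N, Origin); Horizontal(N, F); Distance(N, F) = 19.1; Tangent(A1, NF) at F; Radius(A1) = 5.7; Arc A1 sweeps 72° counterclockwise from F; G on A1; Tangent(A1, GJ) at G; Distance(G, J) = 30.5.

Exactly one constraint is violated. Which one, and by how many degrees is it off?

Tangent(A1, GJ) at G — off by 6.70°.

N = (0.00, 0.00) ✓; N.y = 0.00, F.y = 0.00 ✓; |NF| = 19.10 ✓; ∠(CF, FN) = 90.00° ✓; |CF| = 5.700 ✓; bearing(C→G) − bearing(C→F) = 72.00° ✓; |CG| = 5.700 ✓; ∠(CG, GJ) = 83.30° ✗; |GJ| = 30.50 ✓.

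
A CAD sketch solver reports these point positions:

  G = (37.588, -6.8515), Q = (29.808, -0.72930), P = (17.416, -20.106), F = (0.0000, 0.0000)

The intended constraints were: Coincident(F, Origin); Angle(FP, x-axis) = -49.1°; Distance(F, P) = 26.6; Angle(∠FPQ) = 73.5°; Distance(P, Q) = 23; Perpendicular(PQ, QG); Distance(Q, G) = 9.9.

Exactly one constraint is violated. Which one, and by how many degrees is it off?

Perpendicular(PQ, QG) — off by 5.60°.

F = (0.00, 0.00) ✓; FP at -49.10° ✓; |FP| = 26.60 ✓; ∠FPQ = 73.50° ✓; |PQ| = 23.00 ✓; ∠(PQ, QG) = 95.60° ✗; |QG| = 9.900 ✓.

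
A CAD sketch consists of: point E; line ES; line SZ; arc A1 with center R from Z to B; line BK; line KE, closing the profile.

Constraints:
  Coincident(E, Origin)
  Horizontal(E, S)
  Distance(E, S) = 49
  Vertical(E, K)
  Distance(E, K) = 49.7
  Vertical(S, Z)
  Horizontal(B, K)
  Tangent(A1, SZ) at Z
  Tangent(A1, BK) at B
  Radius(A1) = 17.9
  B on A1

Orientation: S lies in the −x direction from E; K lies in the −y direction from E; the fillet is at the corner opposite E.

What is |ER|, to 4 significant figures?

44.48

E is at the origin; E and S share the same y with |ES| = 49.0 and S on the −x side, so S = (-49.00, 0.000). E and K share the same x with |EK| = 49.7 and K on the −y side, so K = (0.000, -49.70). The virtual corner opposite E is at (-49.00, -49.70). The tangent condition forces RZ to be normal to SZ and the tangent condition forces RB to be normal to BK, with radius 17.9, so the center R sits 17.9 in from both sides at R = (-31.10, -31.80). Then |ER| = |R − E| = 44.48.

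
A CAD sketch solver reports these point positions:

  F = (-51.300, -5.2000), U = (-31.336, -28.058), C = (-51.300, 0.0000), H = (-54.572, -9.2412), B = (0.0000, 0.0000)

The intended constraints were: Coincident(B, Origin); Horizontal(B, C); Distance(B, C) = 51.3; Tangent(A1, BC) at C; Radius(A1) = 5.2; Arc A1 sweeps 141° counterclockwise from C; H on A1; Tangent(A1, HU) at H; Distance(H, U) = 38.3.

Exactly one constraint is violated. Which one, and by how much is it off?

Distance(H, U) = 38.3 — off by 8.40.

B = (0.00, 0.00) ✓; B.y = 0.00, C.y = 0.00 ✓; |BC| = 51.30 ✓; ∠(FC, CB) = 90.00° ✓; |FC| = 5.200 ✓; bearing(F→H) − bearing(F→C) = 141.0° ✓; |FH| = 5.200 ✓; ∠(FH, HU) = 90.01° ✓; |HU| = 29.90 ✗.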